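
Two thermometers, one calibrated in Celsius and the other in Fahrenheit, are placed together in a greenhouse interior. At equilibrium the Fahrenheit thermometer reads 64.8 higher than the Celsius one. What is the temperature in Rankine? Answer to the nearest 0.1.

Let x be the Celsius reading; then the Fahrenheit reading is 1.8·x + 32.
(1.8·x + 32) - x = 64.8  ⇒  (0.8)·x = 32.8  ⇒  x = 41.0000°C.
In Rankine: 41.0000 × 1.8 + 491.67 = 565.5°R.

565.5°R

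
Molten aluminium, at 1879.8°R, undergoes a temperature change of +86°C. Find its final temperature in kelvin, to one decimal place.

1130.3 K

Initial temperature in Celsius: (1879.8 - 491.67) × 5/9 = 771.1833°C.
Final Celsius temperature: 771.1833 + 86.0000 = 857.1833°C.
In kelvin: 857.1833 + 273.15 = 1130.3 K.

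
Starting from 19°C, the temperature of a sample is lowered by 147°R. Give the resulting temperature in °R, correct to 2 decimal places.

378.87°R

The 147°R change is an interval, so only the factor 5/9 applies: -147 × 5/9 = -81.6667°C.
Final Celsius temperature: 19.0000 - 81.6667 = -62.6667°C.
In Rankine: -62.6667 × 1.8 + 491.67 = 378.87°R.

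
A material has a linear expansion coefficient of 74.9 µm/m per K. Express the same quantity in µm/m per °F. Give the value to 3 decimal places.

Since only a temperature interval is involved, the additive offset between the scales drops out.
A change of 1°F is a change of 5/9 K, so per °F the value is 74.9 × 5/9 = 41.611.

41.611 µm/m per °F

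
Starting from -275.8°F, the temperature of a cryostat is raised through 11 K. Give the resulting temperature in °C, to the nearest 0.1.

-160.0°C

Initial temperature in Celsius: (-275.8 - 32) × 5/9 = -171.0000°C.
The 11 K change is an interval; Kelvin and Celsius degrees are the same size, so ΔC = +11°C.
Final Celsius temperature: -171.0000 + 11.0000 = -160.0000°C.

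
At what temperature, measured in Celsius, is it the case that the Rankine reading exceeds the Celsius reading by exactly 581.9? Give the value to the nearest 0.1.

Let C be the Celsius reading. The Rankine reading is R = 1.8·C + 491.67.
Require R - C = 581.9: (0.8)·C + 491.67 = 581.9.
C = (581.9 - 491.67) / (0.8) = 112.8.

112.8°C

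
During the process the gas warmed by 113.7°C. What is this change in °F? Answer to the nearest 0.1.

204.7°F

For a temperature interval the offset drops out; only the factor 1.8 applies.
113.7 × 1.8 = 204.7.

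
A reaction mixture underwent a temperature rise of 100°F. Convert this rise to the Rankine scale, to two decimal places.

100.00°R

Fahrenheit and Rankine degrees are the same size, so the interval is unchanged: 100.00.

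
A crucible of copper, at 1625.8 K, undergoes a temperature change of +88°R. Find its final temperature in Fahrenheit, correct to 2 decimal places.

Initial temperature in Celsius: 1625.8 - 273.15 = 1352.6500°C.
The 88°R change is an interval, so only the factor 5/9 applies: +88 × 5/9 = +48.8889°C.
Final Celsius temperature: 1352.6500 + 48.8889 = 1401.5389°C.
In Fahrenheit: 1401.5389 × 1.8 + 32 = 2554.77°F.

2554.77°F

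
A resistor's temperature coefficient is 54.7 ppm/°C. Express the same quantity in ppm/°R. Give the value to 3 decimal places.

30.389 ppm/°R

The quantity depends on a temperature interval, so only the ratio of degree sizes applies; the offset between the scales is irrelevant.
A change of 1°R is a change of 5/9°C, so per °R the value is 54.7 × 5/9 = 30.389.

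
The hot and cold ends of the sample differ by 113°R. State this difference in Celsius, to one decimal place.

62.8°C

Only the scale ratio 5/9 matters for a change in temperature.
113 × 5/9 = 62.8.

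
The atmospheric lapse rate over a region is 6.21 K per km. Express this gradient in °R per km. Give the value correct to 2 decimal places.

11.18 °R/km

Since only a temperature interval is involved, the additive offset between the scales drops out.
A change of 1 K is a change of 1.8°R, so 6.21 × 1.8 = 11.18.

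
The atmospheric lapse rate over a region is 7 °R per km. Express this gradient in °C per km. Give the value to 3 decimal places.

The quantity depends on a temperature interval, so only the ratio of degree sizes applies; the offset between the scales is irrelevant.
A change of 1°R is a change of 5/9°C, so 7 × 5/9 = 3.889.

3.889 °C/km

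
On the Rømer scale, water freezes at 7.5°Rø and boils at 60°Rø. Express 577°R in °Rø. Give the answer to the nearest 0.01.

32.39°Rø

First in Celsius: (577 - 491.67) × 5/9 = 47.4056°C.
Linearly onto the Rømer scale: 7.5 + (47.4056 / 100) × (60 - 7.5) = 32.39°Rø.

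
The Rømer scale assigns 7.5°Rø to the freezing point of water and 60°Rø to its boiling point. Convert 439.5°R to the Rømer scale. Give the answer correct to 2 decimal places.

First in Celsius: (439.5 - 491.67) × 5/9 = -28.9833°C.
Linearly onto the Rømer scale: 7.5 + (-28.9833 / 100) × (60 - 7.5) = -7.72°Rø.

-7.72°Rø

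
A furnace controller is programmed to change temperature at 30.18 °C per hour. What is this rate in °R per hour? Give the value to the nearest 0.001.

The quantity depends on a temperature interval, so only the ratio of degree sizes applies; the offset between the scales is irrelevant.
A change of 1°C is a change of 1.8°R, so 30.18 × 1.8 = 54.324.

54.324 °R/hour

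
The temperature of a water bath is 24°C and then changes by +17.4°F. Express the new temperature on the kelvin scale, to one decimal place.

306.8 K

The 17.4°F change is an interval, so only the factor 5/9 applies: +17.4 × 5/9 = +9.6667°C.
Final Celsius temperature: 24.0000 + 9.6667 = 33.6667°C.
In kelvin: 33.6667 + 273.15 = 306.8 K.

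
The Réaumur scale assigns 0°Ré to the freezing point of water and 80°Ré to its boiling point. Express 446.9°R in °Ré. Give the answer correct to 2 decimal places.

First in Celsius: (446.9 - 491.67) × 5/9 = -24.8722°C.
Linearly onto the Réaumur scale: 0 + (-24.8722 / 100) × (80 - 0) = -19.90°Ré.

-19.90°Ré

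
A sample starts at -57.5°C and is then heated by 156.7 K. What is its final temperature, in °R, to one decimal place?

670.2°R

The 156.7 K change is an interval; Kelvin and Celsius degrees are the same size, so ΔC = +156.7°C.
Final Celsius temperature: -57.5000 + 156.7000 = 99.2000°C.
In Rankine: 99.2000 × 1.8 + 491.67 = 670.2°R.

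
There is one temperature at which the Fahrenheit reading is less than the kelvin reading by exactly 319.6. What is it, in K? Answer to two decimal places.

175.09 K

Let K be the kelvin reading. The Fahrenheit reading is F = 1.8·K - 459.67.
Require F - K = -319.6: (0.8)·K - 459.67 = -319.6.
K = (-319.6 + 459.67) / (0.8) = 175.09.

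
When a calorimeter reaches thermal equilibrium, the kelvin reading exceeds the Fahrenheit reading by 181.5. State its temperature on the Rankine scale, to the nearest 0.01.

625.88°R

Let x be the Fahrenheit reading; then the kelvin reading is 5/9·x + 255.372.
(5/9·x + 255.372) - x = 181.5  ⇒  (-4/9)·x = -73.8722  ⇒  x = 166.2125°F.
In Celsius: (166.2125 - 32) × 5/9 = 74.5625°C.
In Rankine: 74.5625 × 1.8 + 491.67 = 625.88°R.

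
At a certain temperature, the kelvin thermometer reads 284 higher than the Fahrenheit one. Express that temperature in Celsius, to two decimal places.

Let x be the Fahrenheit reading; then the kelvin reading is 5/9·x + 255.372.
(5/9·x + 255.372) - x = 284  ⇒  (-4/9)·x = 28.6278  ⇒  x = -64.4125°F.
In Celsius: (-64.4125 - 32) × 5/9 = -53.56°C.

-53.56°C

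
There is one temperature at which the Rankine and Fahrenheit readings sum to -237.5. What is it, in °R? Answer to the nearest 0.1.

111.1°R

Let R be the Rankine reading. The Fahrenheit reading is F = 1·R - 459.67.
Require R + F = -237.5: (2)·R - 459.67 = -237.5.
R = (-237.5 + 459.67) / (2) = 111.1.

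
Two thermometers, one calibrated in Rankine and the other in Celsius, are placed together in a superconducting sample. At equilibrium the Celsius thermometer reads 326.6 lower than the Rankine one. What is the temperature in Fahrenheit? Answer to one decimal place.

-339.4°F

Let x be the Rankine reading; then the Celsius reading is 5/9·x - 273.15.
(5/9·x - 273.15) - x = -326.6  ⇒  (-4/9)·x = -53.45  ⇒  x = 120.2625°R.
In Celsius: (120.2625 - 491.67) × 5/9 = -206.3375°C.
In Fahrenheit: -206.3375 × 1.8 + 32 = -339.4°F.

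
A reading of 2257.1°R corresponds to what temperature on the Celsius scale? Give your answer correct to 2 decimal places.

In Celsius: (2257.1 - 491.67) × 5/9 = 980.7944°C.

980.79°C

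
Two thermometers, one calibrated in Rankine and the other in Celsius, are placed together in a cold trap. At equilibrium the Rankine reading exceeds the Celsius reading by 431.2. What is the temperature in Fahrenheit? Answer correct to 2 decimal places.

-104.06°F

Let x be the Rankine reading; then the Celsius reading is 5/9·x - 273.15.
(5/9·x - 273.15) - x = -431.2  ⇒  (-4/9)·x = -158.05  ⇒  x = 355.6125°R.
In Celsius: (355.6125 - 491.67) × 5/9 = -75.5875°C.
In Fahrenheit: -75.5875 × 1.8 + 32 = -104.06°F.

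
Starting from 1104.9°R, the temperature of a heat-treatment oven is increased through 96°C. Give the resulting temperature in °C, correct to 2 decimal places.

436.68°C

Initial temperature in Celsius: (1104.9 - 491.67) × 5/9 = 340.6833°C.
Final Celsius temperature: 340.6833 + 96.0000 = 436.6833°C.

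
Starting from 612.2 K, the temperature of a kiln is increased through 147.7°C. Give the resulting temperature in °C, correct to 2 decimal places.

486.75°C

Initial temperature in Celsius: 612.2 - 273.15 = 339.0500°C.
Final Celsius temperature: 339.0500 + 147.7000 = 486.7500°C.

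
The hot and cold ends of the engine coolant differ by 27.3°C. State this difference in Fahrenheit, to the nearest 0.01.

49.14°F

An interval of 1°C corresponds to 1.8°F.
27.3 × 1.8 = 49.14.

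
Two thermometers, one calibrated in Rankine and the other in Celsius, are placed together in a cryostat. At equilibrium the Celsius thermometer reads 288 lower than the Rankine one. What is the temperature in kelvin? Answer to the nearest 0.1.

Let x be the Rankine reading; then the Celsius reading is 5/9·x - 273.15.
(5/9·x - 273.15) - x = -288  ⇒  (-4/9)·x = -14.85  ⇒  x = 33.4125°R.
In Celsius: (33.4125 - 491.67) × 5/9 = -254.5875°C.
In kelvin: -254.5875 + 273.15 = 18.6 K.

18.6 K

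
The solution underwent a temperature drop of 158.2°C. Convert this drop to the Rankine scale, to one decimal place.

284.8°R

An interval of 1°C corresponds to 1.8°R.
158.2 × 1.8 = 284.8.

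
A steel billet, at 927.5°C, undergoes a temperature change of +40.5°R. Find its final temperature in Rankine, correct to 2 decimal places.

The 40.5°R change is an interval, so only the factor 5/9 applies: +40.5 × 5/9 = +22.5000°C.
Final Celsius temperature: 927.5000 + 22.5000 = 950.0000°C.
In Rankine: 950.0000 × 1.8 + 491.67 = 2201.67°R.

2201.67°R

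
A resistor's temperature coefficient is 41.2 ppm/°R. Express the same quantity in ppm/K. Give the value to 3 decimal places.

74.160 ppm/K

The quantity depends on a temperature interval, so only the ratio of degree sizes applies; the offset between the scales is irrelevant.
A change of 1 K is a change of 1.8°R, so per K the value is 41.2 × 1.8 = 74.160.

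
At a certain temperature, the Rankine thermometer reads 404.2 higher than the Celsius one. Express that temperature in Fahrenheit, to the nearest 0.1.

-164.8°F

Let x be the Celsius reading; then the Rankine reading is 1.8·x + 491.67.
(1.8·x + 491.67) - x = 404.2  ⇒  (0.8)·x = -87.47  ⇒  x = -109.3375°C.
In Fahrenheit: -109.3375 × 1.8 + 32 = -164.8°F.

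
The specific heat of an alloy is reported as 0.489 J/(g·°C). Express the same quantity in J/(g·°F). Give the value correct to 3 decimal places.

0.272 J/(g·°F)

Since only a temperature interval is involved, the additive offset between the scales drops out.
A change of 1°F is a change of 5/9°C, so per °F the value is 0.489 × 5/9 = 0.272.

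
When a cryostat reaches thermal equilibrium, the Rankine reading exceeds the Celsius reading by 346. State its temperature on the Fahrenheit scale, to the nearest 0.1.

Let x be the Rankine reading; then the Celsius reading is 5/9·x - 273.15.
(5/9·x - 273.15) - x = -346  ⇒  (-4/9)·x = -72.85  ⇒  x = 163.9125°R.
In Celsius: (163.9125 - 491.67) × 5/9 = -182.0875°C.
In Fahrenheit: -182.0875 × 1.8 + 32 = -295.8°F.

-295.8°F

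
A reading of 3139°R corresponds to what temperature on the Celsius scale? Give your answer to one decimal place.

1470.7°C

In Celsius: (3139 - 491.67) × 5/9 = 1470.7389°C.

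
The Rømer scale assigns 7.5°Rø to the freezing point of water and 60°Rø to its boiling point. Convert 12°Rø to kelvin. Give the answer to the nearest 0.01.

281.72 K

Linear interpolation between the fixed points: C = (12 - 7.5) × 100 / (60 - 7.5) = 8.5714°C.
Then 8.5714 + 273.15 = 281.72 K.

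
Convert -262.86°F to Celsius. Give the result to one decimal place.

-163.8°C

In Celsius: (-262.86 - 32) × 5/9 = -163.8111°C.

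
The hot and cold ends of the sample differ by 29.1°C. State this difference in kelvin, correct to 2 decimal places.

29.10 K

Celsius and kelvin degrees are the same size, so the interval is unchanged: 29.10.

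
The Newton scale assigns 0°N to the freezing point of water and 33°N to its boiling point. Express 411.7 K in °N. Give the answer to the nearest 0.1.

First in Celsius: 411.7 - 273.15 = 138.5500°C.
Linearly onto the Newton scale: 0 + (138.5500 / 100) × (33 - 0) = 45.7°N.

45.7°N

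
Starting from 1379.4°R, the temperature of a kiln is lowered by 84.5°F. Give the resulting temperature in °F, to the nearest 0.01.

835.23°F

Initial temperature in Celsius: (1379.4 - 491.67) × 5/9 = 493.1833°C.
The 84.5°F change is an interval, so only the factor 5/9 applies: -84.5 × 5/9 = -46.9444°C.
Final Celsius temperature: 493.1833 - 46.9444 = 446.2389°C.
In Fahrenheit: 446.2389 × 1.8 + 32 = 835.23°F.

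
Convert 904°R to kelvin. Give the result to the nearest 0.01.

In Celsius: (904 - 491.67) × 5/9 = 229.0722°C.
In kelvin: 229.0722 + 273.15 = 502.22 K.

502.22 K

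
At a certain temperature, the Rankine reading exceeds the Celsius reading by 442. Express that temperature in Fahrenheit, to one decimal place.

-79.8°F

Let x be the Rankine reading; then the Celsius reading is 5/9·x - 273.15.
(5/9·x - 273.15) - x = -442  ⇒  (-4/9)·x = -168.85  ⇒  x = 379.9125°R.
In Celsius: (379.9125 - 491.67) × 5/9 = -62.0875°C.
In Fahrenheit: -62.0875 × 1.8 + 32 = -79.8°F.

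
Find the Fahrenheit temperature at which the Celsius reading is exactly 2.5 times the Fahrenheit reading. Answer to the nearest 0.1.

-9.1°F

Let F be the Fahrenheit reading. The Celsius reading is C = 5/9·F - 17.7778.
Require C = 2.5·F: 5/9·F - 17.7778 = 2.5·F.
(-35/18)·F = 17.7778  ⇒  F = -9.1.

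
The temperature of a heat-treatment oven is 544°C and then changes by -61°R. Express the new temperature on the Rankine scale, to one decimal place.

The 61°R change is an interval, so only the factor 5/9 applies: -61 × 5/9 = -33.8889°C.
Final Celsius temperature: 544.0000 - 33.8889 = 510.1111°C.
In Rankine: 510.1111 × 1.8 + 491.67 = 1409.9°R.

1409.9°R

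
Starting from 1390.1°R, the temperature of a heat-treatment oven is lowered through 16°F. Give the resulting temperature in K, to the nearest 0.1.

763.4 K

Initial temperature in Celsius: (1390.1 - 491.67) × 5/9 = 499.1278°C.
The 16°F change is an interval, so only the factor 5/9 applies: -16 × 5/9 = -8.8889°C.
Final Celsius temperature: 499.1278 - 8.8889 = 490.2389°C.
In kelvin: 490.2389 + 273.15 = 763.4 K.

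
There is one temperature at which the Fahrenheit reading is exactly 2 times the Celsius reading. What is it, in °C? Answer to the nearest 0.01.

Let C be the Celsius reading. The Fahrenheit reading is F = 1.8·C + 32.
Require F = 2·C: 1.8·C + 32 = 2·C.
(-0.2)·C = -32  ⇒  C = 160.00.

160.00°C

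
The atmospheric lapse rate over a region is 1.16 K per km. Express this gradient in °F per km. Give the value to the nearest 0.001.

2.088 °F/km

Since only a temperature interval is involved, the additive offset between the scales drops out.
A change of 1 K is a change of 1.8°F, so 1.16 × 1.8 = 2.088.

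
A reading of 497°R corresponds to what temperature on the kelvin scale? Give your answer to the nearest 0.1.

In Celsius: (497 - 491.67) × 5/9 = 2.9611°C.
In kelvin: 2.9611 + 273.15 = 276.1 K.

276.1 K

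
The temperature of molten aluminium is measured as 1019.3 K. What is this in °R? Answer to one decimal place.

1834.7°R

In Celsius: 1019.3 - 273.15 = 746.1500°C.
In Rankine: 746.1500 × 1.8 + 491.67 = 1834.7°R.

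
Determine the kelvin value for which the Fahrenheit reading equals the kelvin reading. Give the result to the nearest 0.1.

574.6 K

Let K be the kelvin reading. The Fahrenheit reading is F = 1.8·K - 459.67.
Set F = K: 1.8·K - 459.67 = K.
(0.8)·K = 459.67  ⇒  K = 574.6.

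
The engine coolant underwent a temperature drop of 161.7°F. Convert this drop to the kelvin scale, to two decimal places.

89.83 K

An interval of 1°F corresponds to 5/9 K.
161.7 × 5/9 = 89.83.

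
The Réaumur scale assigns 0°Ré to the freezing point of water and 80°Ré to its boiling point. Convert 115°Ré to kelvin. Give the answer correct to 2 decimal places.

416.90 K

Linear interpolation between the fixed points: C = (115 - 0) × 100 / (80 - 0) = 143.7500°C.
Then 143.7500 + 273.15 = 416.90 K.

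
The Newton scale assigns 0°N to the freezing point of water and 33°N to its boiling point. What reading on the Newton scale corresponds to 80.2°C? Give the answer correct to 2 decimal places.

26.47°N

Linearly onto the Newton scale: 0 + (80.2000 / 100) × (33 - 0) = 26.47°N.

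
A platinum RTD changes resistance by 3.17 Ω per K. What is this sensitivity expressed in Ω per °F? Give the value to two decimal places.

1.76 Ω per °F

The quantity depends on a temperature interval, so only the ratio of degree sizes applies; the offset between the scales is irrelevant.
A change of 1°F is a change of 5/9 K, so per °F the value is 3.17 × 5/9 = 1.76.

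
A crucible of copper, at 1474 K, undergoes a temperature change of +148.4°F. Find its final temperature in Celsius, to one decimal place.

Initial temperature in Celsius: 1474 - 273.15 = 1200.8500°C.
The 148.4°F change is an interval, so only the factor 5/9 applies: +148.4 × 5/9 = +82.4444°C.
Final Celsius temperature: 1200.8500 + 82.4444 = 1283.2944°C.

1283.3°C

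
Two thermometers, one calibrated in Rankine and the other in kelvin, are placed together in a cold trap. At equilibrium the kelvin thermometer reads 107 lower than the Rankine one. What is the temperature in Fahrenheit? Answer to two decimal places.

-218.92°F

Let x be the Rankine reading; then the kelvin reading is 5/9·x.
(5/9·x) - x = -107  ⇒  (-4/9)·x = -107  ⇒  x = 240.7500°R.
In Celsius: (240.75 - 491.67) × 5/9 = -139.4000°C.
In Fahrenheit: -139.4000 × 1.8 + 32 = -218.92°F.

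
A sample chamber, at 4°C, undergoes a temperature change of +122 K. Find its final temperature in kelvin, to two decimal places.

399.15 K

The 122 K change is an interval; Kelvin and Celsius degrees are the same size, so ΔC = +122°C.
Final Celsius temperature: 4.0000 + 122.0000 = 126.0000°C.
In kelvin: 126.0000 + 273.15 = 399.15 K.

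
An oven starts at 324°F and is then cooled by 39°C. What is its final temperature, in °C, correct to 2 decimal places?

123.22°C

Initial temperature in Celsius: (324 - 32) × 5/9 = 162.2222°C.
Final Celsius temperature: 162.2222 - 39.0000 = 123.2222°C.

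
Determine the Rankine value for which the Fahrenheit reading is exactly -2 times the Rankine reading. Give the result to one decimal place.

Let R be the Rankine reading. The Fahrenheit reading is F = 1·R - 459.67.
Require F = -2·R: 1·R - 459.67 = -2·R.
(3)·R = 459.67  ⇒  R = 153.2.

153.2°R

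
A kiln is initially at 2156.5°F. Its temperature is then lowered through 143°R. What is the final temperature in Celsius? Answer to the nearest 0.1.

1100.8°C

Initial temperature in Celsius: (2156.5 - 32) × 5/9 = 1180.2778°C.
The 143°R change is an interval, so only the factor 5/9 applies: -143 × 5/9 = -79.4444°C.
Final Celsius temperature: 1180.2778 - 79.4444 = 1100.8333°C.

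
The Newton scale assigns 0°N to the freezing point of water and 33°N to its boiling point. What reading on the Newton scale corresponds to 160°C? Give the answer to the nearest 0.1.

Linearly onto the Newton scale: 0 + (160.0000 / 100) × (33 - 0) = 52.8°N.

52.8°N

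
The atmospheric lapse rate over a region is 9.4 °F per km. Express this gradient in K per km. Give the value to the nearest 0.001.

5.222 K/km

The quantity depends on a temperature interval, so only the ratio of degree sizes applies; the offset between the scales is irrelevant.
A change of 1°F is a change of 5/9 K, so 9.4 × 5/9 = 5.222.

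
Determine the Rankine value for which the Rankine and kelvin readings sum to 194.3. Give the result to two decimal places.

124.91°R

Let R be the Rankine reading. The kelvin reading is K = 5/9·R.
Require R + K = 194.3: (14/9)·R = 194.3.
R = (194.3) / (14/9) = 124.91.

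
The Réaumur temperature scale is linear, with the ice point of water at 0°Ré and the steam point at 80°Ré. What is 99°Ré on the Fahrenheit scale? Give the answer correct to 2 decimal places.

254.75°F

Linear interpolation between the fixed points: C = (99 - 0) × 100 / (80 - 0) = 123.7500°C.
Then 123.7500 × 1.8 + 32 = 254.75°F.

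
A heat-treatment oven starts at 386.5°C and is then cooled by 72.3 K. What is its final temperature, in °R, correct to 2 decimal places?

The 72.3 K change is an interval; Kelvin and Celsius degrees are the same size, so ΔC = -72.3°C.
Final Celsius temperature: 386.5000 - 72.3000 = 314.2000°C.
In Rankine: 314.2000 × 1.8 + 491.67 = 1057.23°R.

1057.23°R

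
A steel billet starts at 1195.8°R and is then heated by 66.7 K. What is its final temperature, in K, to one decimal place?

Initial temperature in Celsius: (1195.8 - 491.67) × 5/9 = 391.1833°C.
The 66.7 K change is an interval; Kelvin and Celsius degrees are the same size, so ΔC = +66.7°C.
Final Celsius temperature: 391.1833 + 66.7000 = 457.8833°C.
In kelvin: 457.8833 + 273.15 = 731.0 K.

731.0 K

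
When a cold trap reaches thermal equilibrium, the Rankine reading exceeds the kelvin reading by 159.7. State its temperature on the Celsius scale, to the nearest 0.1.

-73.5°C

Let x be the Rankine reading; then the kelvin reading is 5/9·x.
(5/9·x) - x = -159.7  ⇒  (-4/9)·x = -159.7  ⇒  x = 359.3250°R.
In Celsius: (359.325 - 491.67) × 5/9 = -73.5°C.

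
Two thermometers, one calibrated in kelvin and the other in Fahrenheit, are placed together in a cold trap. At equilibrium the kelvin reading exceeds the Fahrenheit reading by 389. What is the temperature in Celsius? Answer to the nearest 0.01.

-184.81°C

Let x be the kelvin reading; then the Fahrenheit reading is 1.8·x - 459.67.
(1.8·x - 459.67) - x = -389  ⇒  (0.8)·x = 70.67  ⇒  x = 88.3375 K.
In Celsius: 88.3375 - 273.15 = -184.81°C.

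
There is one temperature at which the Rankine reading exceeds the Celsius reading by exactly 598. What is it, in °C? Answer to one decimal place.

132.9°C

Let C be the Celsius reading. The Rankine reading is R = 1.8·C + 491.67.
Require R - C = 598: (0.8)·C + 491.67 = 598.
C = (598 - 491.67) / (0.8) = 132.9.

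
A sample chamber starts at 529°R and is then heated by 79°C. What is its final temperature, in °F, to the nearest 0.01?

211.53°F

Initial temperature in Celsius: (529 - 491.67) × 5/9 = 20.7389°C.
Final Celsius temperature: 20.7389 + 79.0000 = 99.7389°C.
In Fahrenheit: 99.7389 × 1.8 + 32 = 211.53°F.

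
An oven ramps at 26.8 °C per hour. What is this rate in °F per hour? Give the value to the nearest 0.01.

48.24 °F/hour

Since only a temperature interval is involved, the additive offset between the scales drops out.
A change of 1°C is a change of 1.8°F, so 26.8 × 1.8 = 48.24.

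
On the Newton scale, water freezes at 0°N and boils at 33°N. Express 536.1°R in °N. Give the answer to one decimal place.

First in Celsius: (536.1 - 491.67) × 5/9 = 24.6833°C.
Linearly onto the Newton scale: 0 + (24.6833 / 100) × (33 - 0) = 8.1°N.

8.1°N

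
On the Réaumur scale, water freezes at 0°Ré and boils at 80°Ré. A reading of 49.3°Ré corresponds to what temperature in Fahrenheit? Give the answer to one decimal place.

Linear interpolation between the fixed points: C = (49.3 - 0) × 100 / (80 - 0) = 61.6250°C.
Then 61.6250 × 1.8 + 32 = 142.9°F.

142.9°F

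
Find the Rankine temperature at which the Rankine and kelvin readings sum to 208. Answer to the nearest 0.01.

Let R be the Rankine reading. The kelvin reading is K = 5/9·R.
Require R + K = 208: (14/9)·R = 208.
R = (208) / (14/9) = 133.71.

133.71°R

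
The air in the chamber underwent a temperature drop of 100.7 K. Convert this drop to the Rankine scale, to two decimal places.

For a temperature interval the offset drops out; only the factor 1.8 applies.
100.7 × 1.8 = 181.26.

181.26°R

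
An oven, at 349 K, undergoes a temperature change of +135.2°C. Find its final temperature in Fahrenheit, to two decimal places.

Initial temperature in Celsius: 349 - 273.15 = 75.8500°C.
Final Celsius temperature: 75.8500 + 135.2000 = 211.0500°C.
In Fahrenheit: 211.0500 × 1.8 + 32 = 411.89°F.

411.89°F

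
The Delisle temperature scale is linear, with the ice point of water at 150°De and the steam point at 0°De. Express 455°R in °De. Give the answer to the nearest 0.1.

180.6°De

First in Celsius: (455 - 491.67) × 5/9 = -20.3722°C.
Linearly onto the Delisle scale: 150 + (-20.3722 / 100) × (0 - 150) = 180.6°De.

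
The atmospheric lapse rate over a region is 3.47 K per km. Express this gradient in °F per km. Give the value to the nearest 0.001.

Since only a temperature interval is involved, the additive offset between the scales drops out.
A change of 1 K is a change of 1.8°F, so 3.47 × 1.8 = 6.246.

6.246 °F/km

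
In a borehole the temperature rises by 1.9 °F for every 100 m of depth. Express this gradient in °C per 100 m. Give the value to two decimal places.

The quantity depends on a temperature interval, so only the ratio of degree sizes applies; the offset between the scales is irrelevant.
A change of 1°F is a change of 5/9°C, so 1.9 × 5/9 = 1.06.

1.06 °C/100 m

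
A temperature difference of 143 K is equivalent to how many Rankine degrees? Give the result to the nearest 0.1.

An interval of 1 K corresponds to 1.8°R.
143 × 1.8 = 257.4.

257.4°R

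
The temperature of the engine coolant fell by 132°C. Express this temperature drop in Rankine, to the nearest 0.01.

237.60°R

For a temperature interval the offset drops out; only the factor 1.8 applies.
132 × 1.8 = 237.60.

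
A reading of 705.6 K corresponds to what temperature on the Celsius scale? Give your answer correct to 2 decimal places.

432.45°C

In Celsius: 705.6 - 273.15 = 432.4500°C.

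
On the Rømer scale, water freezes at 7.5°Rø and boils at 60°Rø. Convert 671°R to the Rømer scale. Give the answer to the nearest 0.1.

59.8°Rø

First in Celsius: (671 - 491.67) × 5/9 = 99.6278°C.
Linearly onto the Rømer scale: 7.5 + (99.6278 / 100) × (60 - 7.5) = 59.8°Rø.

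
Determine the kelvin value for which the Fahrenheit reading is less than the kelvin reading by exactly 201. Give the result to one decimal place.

323.3 K

Let K be the kelvin reading. The Fahrenheit reading is F = 1.8·K - 459.67.
Require F - K = -201: (0.8)·K - 459.67 = -201.
K = (-201 + 459.67) / (0.8) = 323.3.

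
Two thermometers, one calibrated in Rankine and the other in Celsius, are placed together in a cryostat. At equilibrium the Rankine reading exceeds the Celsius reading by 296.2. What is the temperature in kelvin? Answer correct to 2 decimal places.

28.81 K

Let x be the Rankine reading; then the Celsius reading is 5/9·x - 273.15.
(5/9·x - 273.15) - x = -296.2  ⇒  (-4/9)·x = -23.05  ⇒  x = 51.8625°R.
In Celsius: (51.8625 - 491.67) × 5/9 = -244.3375°C.
In kelvin: -244.3375 + 273.15 = 28.81 K.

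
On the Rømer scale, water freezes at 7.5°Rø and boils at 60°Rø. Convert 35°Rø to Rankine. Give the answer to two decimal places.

585.96°R

Linear interpolation between the fixed points: C = (35 - 7.5) × 100 / (60 - 7.5) = 52.3810°C.
Then 52.3810 × 1.8 + 491.67 = 585.96°R.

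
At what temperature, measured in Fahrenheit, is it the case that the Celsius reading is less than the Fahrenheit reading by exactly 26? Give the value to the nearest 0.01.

18.50°F

Let F be the Fahrenheit reading. The Celsius reading is C = 5/9·F - 17.7778.
Require C - F = -26: (-4/9)·F - 17.7778 = -26.
F = (-26 + 17.7778) / (-4/9) = 18.50.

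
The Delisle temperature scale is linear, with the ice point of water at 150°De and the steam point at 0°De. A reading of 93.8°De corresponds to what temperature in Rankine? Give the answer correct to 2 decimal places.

Linear interpolation between the fixed points: C = (93.8 - 150) × 100 / (0 - 150) = 37.4667°C.
Then 37.4667 × 1.8 + 491.67 = 559.11°R.

559.11°R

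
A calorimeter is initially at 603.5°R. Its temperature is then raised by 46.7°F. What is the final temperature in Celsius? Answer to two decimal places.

Initial temperature in Celsius: (603.5 - 491.67) × 5/9 = 62.1278°C.
The 46.7°F change is an interval, so only the factor 5/9 applies: +46.7 × 5/9 = +25.9444°C.
Final Celsius temperature: 62.1278 + 25.9444 = 88.0722°C.

88.07°C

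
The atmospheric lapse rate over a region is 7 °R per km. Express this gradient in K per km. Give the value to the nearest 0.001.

Since only a temperature interval is involved, the additive offset between the scales drops out.
A change of 1°R is a change of 5/9 K, so 7 × 5/9 = 3.889.

3.889 K/km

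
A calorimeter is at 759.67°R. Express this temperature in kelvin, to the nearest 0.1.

422.0 K

In Celsius: (759.67 - 491.67) × 5/9 = 148.8889°C.
In kelvin: 148.8889 + 273.15 = 422.0 K.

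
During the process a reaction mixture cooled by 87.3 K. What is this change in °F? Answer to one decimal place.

157.1°F

An interval of 1 K corresponds to 1.8°F.
87.3 × 1.8 = 157.1.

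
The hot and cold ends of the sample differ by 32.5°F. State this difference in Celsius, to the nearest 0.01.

Only the scale ratio 5/9 matters for a change in temperature.
32.5 × 5/9 = 18.06.

18.06°C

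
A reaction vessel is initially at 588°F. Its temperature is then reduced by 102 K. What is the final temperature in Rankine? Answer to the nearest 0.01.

Initial temperature in Celsius: (588 - 32) × 5/9 = 308.8889°C.
The 102 K change is an interval; Kelvin and Celsius degrees are the same size, so ΔC = -102°C.
Final Celsius temperature: 308.8889 - 102.0000 = 206.8889°C.
In Rankine: 206.8889 × 1.8 + 491.67 = 864.07°R.

864.07°R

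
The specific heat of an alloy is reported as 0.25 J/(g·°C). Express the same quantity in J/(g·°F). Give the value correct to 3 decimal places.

Since only a temperature interval is involved, the additive offset between the scales drops out.
A change of 1°F is a change of 5/9°C, so per °F the value is 0.25 × 5/9 = 0.139.

0.139 J/(g·°F)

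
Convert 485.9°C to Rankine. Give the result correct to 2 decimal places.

In Rankine: 485.9000 × 1.8 + 491.67 = 1366.29°R.

1366.29°R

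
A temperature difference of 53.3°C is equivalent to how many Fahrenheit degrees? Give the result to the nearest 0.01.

An interval of 1°C corresponds to 1.8°F.
53.3 × 1.8 = 95.94.

95.94°F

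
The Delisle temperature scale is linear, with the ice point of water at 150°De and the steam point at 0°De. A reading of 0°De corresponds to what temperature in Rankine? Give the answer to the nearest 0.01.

Linear interpolation between the fixed points: C = (0 - 150) × 100 / (0 - 150) = 100.0000°C.
Then 100.0000 × 1.8 + 491.67 = 671.67°R.

671.67°R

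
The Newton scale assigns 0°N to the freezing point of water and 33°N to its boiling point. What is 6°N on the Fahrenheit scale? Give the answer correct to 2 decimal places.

Linear interpolation between the fixed points: C = (6 - 0) × 100 / (33 - 0) = 18.1818°C.
Then 18.1818 × 1.8 + 32 = 64.73°F.

64.73°F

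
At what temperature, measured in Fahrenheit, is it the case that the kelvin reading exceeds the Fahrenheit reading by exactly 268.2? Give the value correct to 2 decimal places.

-28.86°F

Let F be the Fahrenheit reading. The kelvin reading is K = 5/9·F + 255.372.
Require K - F = 268.2: (-4/9)·F + 255.372 = 268.2.
F = (268.2 - 255.372) / (-4/9) = -28.86.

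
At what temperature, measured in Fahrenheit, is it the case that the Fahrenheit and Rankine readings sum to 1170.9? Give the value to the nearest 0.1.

Let F be the Fahrenheit reading. The Rankine reading is R = 1·F + 459.67.
Require F + R = 1170.9: (2)·F + 459.67 = 1170.9.
F = (1170.9 - 459.67) / (2) = 355.6.

355.6°F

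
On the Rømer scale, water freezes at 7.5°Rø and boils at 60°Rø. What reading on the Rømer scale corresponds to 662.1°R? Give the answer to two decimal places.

First in Celsius: (662.1 - 491.67) × 5/9 = 94.6833°C.
Linearly onto the Rømer scale: 7.5 + (94.6833 / 100) × (60 - 7.5) = 57.21°Rø.

57.21°Rø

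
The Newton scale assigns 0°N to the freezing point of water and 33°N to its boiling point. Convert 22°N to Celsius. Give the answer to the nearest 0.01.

Linear interpolation between the fixed points: C = (22 - 0) × 100 / (33 - 0) = 66.6667°C.

66.67°C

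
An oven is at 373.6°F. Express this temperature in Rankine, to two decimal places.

In Celsius: (373.6 - 32) × 5/9 = 189.7778°C.
In Rankine: 189.7778 × 1.8 + 491.67 = 833.27°R.

833.27°R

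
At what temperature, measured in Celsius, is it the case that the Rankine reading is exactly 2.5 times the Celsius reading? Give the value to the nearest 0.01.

Let C be the Celsius reading. The Rankine reading is R = 1.8·C + 491.67.
Require R = 2.5·C: 1.8·C + 491.67 = 2.5·C.
(-0.7)·C = -491.67  ⇒  C = 702.39.

702.39°C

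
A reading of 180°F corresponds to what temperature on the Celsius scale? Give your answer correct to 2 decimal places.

82.22°C

In Celsius: (180 - 32) × 5/9 = 82.2222°C.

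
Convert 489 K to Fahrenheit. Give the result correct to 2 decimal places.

In Celsius: 489 - 273.15 = 215.8500°C.
In Fahrenheit: 215.8500 × 1.8 + 32 = 420.53°F.

420.53°F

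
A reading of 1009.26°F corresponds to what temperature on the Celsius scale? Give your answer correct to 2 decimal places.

542.92°C

In Celsius: (1009.26 - 32) × 5/9 = 542.9222°C.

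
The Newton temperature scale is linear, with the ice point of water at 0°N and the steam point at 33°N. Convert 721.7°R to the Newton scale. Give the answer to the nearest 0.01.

First in Celsius: (721.7 - 491.67) × 5/9 = 127.7944°C.
Linearly onto the Newton scale: 0 + (127.7944 / 100) × (33 - 0) = 42.17°N.

42.17°N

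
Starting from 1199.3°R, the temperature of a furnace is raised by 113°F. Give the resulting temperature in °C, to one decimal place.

Initial temperature in Celsius: (1199.3 - 491.67) × 5/9 = 393.1278°C.
The 113°F change is an interval, so only the factor 5/9 applies: +113 × 5/9 = +62.7778°C.
Final Celsius temperature: 393.1278 + 62.7778 = 455.9056°C.

455.9°C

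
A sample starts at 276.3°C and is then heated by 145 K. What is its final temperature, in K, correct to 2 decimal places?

694.45 K

The 145 K change is an interval; Kelvin and Celsius degrees are the same size, so ΔC = +145°C.
Final Celsius temperature: 276.3000 + 145.0000 = 421.3000°C.
In kelvin: 421.3000 + 273.15 = 694.45 K.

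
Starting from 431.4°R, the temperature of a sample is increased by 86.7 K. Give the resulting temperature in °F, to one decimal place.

127.8°F

Initial temperature in Celsius: (431.4 - 491.67) × 5/9 = -33.4833°C.
The 86.7 K change is an interval; Kelvin and Celsius degrees are the same size, so ΔC = +86.7°C.
Final Celsius temperature: -33.4833 + 86.7000 = 53.2167°C.
In Fahrenheit: 53.2167 × 1.8 + 32 = 127.8°F.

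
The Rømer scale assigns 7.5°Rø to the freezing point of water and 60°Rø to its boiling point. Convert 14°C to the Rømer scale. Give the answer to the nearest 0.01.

Linearly onto the Rømer scale: 7.5 + (14.0000 / 100) × (60 - 7.5) = 14.85°Rø.

14.85°Rø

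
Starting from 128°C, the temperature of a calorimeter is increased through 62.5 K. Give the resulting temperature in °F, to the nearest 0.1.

The 62.5 K change is an interval; Kelvin and Celsius degrees are the same size, so ΔC = +62.5°C.
Final Celsius temperature: 128.0000 + 62.5000 = 190.5000°C.
In Fahrenheit: 190.5000 × 1.8 + 32 = 374.9°F.

374.9°F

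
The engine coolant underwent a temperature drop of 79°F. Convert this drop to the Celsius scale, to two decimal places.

43.89°C

An interval of 1°F corresponds to 5/9°C.
79 × 5/9 = 43.89.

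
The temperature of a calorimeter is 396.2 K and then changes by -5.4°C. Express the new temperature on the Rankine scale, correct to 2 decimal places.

Initial temperature in Celsius: 396.2 - 273.15 = 123.0500°C.
Final Celsius temperature: 123.0500 - 5.4000 = 117.6500°C.
In Rankine: 117.6500 × 1.8 + 491.67 = 703.44°R.

703.44°R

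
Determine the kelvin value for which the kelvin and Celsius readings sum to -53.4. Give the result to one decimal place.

109.9 K

Let K be the kelvin reading. The Celsius reading is C = 1·K - 273.15.
Require K + C = -53.4: (2)·K - 273.15 = -53.4.
K = (-53.4 + 273.15) / (2) = 109.9.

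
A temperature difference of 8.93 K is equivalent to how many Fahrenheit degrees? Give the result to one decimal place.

16.1°F

Only the scale ratio 1.8 matters for a change in temperature.
8.93 × 1.8 = 16.1.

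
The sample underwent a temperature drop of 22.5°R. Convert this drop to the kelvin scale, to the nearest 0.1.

An interval of 1°R corresponds to 5/9 K.
22.5 × 5/9 = 12.5.

12.5 K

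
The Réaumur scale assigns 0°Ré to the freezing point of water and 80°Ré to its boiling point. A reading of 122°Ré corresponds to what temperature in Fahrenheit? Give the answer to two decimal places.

Linear interpolation between the fixed points: C = (122 - 0) × 100 / (80 - 0) = 152.5000°C.
Then 152.5000 × 1.8 + 32 = 306.50°F.

306.50°F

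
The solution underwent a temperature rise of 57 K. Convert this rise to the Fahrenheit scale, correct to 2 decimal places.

An interval of 1 K corresponds to 1.8°F.
57 × 1.8 = 102.60.

102.60°F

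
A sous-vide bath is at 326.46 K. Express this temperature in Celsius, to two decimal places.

53.31°C

In Celsius: 326.46 - 273.15 = 53.3100°C.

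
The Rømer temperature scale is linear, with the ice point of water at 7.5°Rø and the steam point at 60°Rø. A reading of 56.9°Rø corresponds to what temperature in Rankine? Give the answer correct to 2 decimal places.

661.04°R

Linear interpolation between the fixed points: C = (56.9 - 7.5) × 100 / (60 - 7.5) = 94.0952°C.
Then 94.0952 × 1.8 + 491.67 = 661.04°R.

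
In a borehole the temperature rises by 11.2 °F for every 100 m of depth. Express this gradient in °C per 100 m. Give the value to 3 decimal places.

6.222 °C/100 m

Since only a temperature interval is involved, the additive offset between the scales drops out.
A change of 1°F is a change of 5/9°C, so 11.2 × 5/9 = 6.222.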